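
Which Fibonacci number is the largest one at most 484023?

317811 ≤ 484023 < 514229, so the largest Fibonacci number not exceeding 484023 is 317811.

317811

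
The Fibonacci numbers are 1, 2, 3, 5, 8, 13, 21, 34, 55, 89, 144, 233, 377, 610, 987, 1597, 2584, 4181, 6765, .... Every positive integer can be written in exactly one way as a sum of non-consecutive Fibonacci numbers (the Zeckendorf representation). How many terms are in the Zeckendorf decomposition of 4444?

5

Greedy algorithm:
4444: greatest Fibonacci not exceeding it is 4181, leaving 263
263: greatest Fibonacci not exceeding it is 233, leaving 30
30: greatest Fibonacci not exceeding it is 21, leaving 9
9: greatest Fibonacci not exceeding it is 8, leaving 1
1: greatest Fibonacci not exceeding it is 1, leaving 0
4444 = 4181 + 233 + 21 + 8 + 1, which has 5 terms.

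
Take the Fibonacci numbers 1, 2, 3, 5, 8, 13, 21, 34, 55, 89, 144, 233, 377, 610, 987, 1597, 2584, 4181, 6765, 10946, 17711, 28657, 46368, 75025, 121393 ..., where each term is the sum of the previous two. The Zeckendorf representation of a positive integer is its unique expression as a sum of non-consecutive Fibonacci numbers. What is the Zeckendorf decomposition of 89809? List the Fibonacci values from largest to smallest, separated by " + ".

Greedy algorithm:
75025 ≤ 89809 < 121393, so take 75025; remainder 14784
10946 ≤ 14784 < 17711, so take 10946; remainder 3838
2584 ≤ 3838 < 4181, so take 2584; remainder 1254
987 ≤ 1254 < 1597, so take 987; remainder 267
233 ≤ 267 < 377, so take 233; remainder 34
34 ≤ 34 < 55, so take 34; remainder 0
So 89809 = 75025 + 10946 + 2584 + 987 + 233 + 34, with no two terms consecutive in the sequence.

75025 + 10946 + 2584 + 987 + 233 + 34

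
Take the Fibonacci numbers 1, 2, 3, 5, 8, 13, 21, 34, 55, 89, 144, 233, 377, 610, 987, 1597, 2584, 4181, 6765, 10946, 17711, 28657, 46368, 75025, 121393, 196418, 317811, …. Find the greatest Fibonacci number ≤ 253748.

196418

196418 ≤ 253748 < 317811, so the largest Fibonacci number not exceeding 253748 is 196418.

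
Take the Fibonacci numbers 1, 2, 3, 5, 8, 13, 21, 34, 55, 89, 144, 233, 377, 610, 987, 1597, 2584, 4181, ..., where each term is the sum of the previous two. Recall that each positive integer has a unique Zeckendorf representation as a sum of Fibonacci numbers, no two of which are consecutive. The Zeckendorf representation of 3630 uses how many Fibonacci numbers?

2584 ≤ 3630 < 4181, so take 2584; remainder 1046
987 ≤ 1046 < 1597, so take 987; remainder 59
55 ≤ 59 < 89, so take 55; remainder 4
3 ≤ 4 < 5, so take 3; remainder 1
1 ≤ 1 < 2, so take 1; remainder 0
3630 = 2584 + 987 + 55 + 3 + 1, which has 5 terms.

5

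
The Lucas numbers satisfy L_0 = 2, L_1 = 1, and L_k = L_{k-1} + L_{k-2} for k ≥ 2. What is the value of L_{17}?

3571

Iterating the recurrence up to L_{10} = 123 and L_{9} = 76:
L_{11} = L_{10} + L_{9} = 123 + 76 = 199
L_{12} = L_{11} + L_{10} = 199 + 123 = 322
L_{13} = L_{12} + L_{11} = 322 + 199 = 521
L_{14} = L_{13} + L_{12} = 521 + 322 = 843
L_{15} = L_{14} + L_{13} = 843 + 521 = 1364
L_{16} = L_{15} + L_{14} = 1364 + 843 = 2207
L_{17} = L_{16} + L_{15} = 2207 + 1364 = 3571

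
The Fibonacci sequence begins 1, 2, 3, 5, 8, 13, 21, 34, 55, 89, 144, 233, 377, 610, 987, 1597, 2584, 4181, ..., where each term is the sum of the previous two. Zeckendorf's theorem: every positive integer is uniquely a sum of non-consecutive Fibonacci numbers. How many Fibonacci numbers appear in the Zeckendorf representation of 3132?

3132: greatest Fibonacci not exceeding it is 2584, leaving 548
548: greatest Fibonacci not exceeding it is 377, leaving 171
171: greatest Fibonacci not exceeding it is 144, leaving 27
27: greatest Fibonacci not exceeding it is 21, leaving 6
6: greatest Fibonacci not exceeding it is 5, leaving 1
1: greatest Fibonacci not exceeding it is 1, leaving 0
3132 = 2584 + 377 + 144 + 21 + 5 + 1, which has 6 terms.

6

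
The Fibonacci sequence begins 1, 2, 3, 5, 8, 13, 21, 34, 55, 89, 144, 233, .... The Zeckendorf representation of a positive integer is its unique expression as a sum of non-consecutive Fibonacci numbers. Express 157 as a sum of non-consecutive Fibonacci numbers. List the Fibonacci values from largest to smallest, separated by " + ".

Greedily peel off the largest Fibonacci term at each step:
144 ≤ 157 < 233, so take 144; remainder 13
13 ≤ 13 < 21, so take 13; remainder 0
So 157 = 144 + 13, with no two terms consecutive in the sequence.

144 + 13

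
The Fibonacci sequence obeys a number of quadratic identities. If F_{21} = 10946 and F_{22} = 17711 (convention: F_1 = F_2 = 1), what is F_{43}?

433494437

By F_{2k+1} = F_k² + F_{k+1}²: F_{43} = 10946² + 17711² = 119814916 + 313679521 = 433494437.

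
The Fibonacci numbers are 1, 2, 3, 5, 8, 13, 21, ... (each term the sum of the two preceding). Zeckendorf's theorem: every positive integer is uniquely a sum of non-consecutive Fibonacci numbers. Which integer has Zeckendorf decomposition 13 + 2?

15

13 + 2 = 15.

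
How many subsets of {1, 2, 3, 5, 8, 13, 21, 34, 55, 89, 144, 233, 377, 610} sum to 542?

Each representation comes from the Zeckendorf form by replacing some F_k with F_{k−1} + F_{k−2} where possible.
542 = 377+144+21 = 377+144+13+8 = 377+89+55+21 = 377+144+13+5+3 = … (14 more), for 18 in all.

18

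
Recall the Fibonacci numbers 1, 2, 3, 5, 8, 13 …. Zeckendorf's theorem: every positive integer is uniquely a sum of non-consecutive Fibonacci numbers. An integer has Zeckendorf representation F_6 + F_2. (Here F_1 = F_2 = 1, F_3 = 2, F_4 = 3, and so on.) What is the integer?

F_6 + F_2 = 8 + 1 = 9.

9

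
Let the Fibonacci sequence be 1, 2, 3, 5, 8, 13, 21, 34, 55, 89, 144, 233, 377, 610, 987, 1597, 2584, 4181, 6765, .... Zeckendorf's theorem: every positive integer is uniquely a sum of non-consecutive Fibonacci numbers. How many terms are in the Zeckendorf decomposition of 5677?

7

subtract 4181 from 5677: 1496 remains
subtract 987 from 1496: 509 remains
subtract 377 from 509: 132 remains
subtract 89 from 132: 43 remains
subtract 34 from 43: 9 remains
subtract 8 from 9: 1 remains
subtract 1 from 1: 0 remains
5677 = 4181 + 987 + 377 + 89 + 34 + 8 + 1, which has 7 terms.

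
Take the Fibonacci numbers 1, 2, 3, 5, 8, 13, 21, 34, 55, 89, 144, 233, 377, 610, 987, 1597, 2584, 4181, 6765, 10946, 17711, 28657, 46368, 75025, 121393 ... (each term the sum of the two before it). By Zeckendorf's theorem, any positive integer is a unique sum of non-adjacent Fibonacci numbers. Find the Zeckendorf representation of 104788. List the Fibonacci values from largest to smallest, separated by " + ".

75025 + 28657 + 987 + 89 + 21 + 8 + 1

104788 − 75025 = 29763
29763 − 28657 = 1106
1106 − 987 = 119
119 − 89 = 30
30 − 21 = 9
9 − 8 = 1
1 − 1 = 0
So 104788 = 75025 + 28657 + 987 + 89 + 21 + 8 + 1, with no two terms consecutive in the sequence.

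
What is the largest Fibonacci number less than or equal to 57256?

46368

46368 ≤ 57256 < 75025, so the largest Fibonacci number not exceeding 57256 is 46368.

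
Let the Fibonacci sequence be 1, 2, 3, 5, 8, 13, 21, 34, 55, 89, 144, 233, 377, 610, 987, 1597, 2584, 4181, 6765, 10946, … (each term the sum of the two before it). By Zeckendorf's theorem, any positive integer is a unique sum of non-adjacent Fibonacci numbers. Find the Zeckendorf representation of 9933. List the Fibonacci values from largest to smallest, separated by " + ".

6765 + 2584 + 377 + 144 + 55 + 8

subtract 6765 from 9933: 3168 remains
subtract 2584 from 3168: 584 remains
subtract 377 from 584: 207 remains
subtract 144 from 207: 63 remains
subtract 55 from 63: 8 remains
subtract 8 from 8: 0 remains
So 9933 = 6765 + 2584 + 377 + 144 + 55 + 8, with no two terms consecutive in the sequence.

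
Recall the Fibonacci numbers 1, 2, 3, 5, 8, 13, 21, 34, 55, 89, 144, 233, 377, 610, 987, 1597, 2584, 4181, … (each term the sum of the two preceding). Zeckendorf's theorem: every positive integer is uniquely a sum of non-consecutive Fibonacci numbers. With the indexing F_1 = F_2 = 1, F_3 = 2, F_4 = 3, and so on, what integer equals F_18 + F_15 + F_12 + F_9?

F_18 + F_15 + F_12 + F_9 = 2584 + 610 + 144 + 34 = 3372.

3372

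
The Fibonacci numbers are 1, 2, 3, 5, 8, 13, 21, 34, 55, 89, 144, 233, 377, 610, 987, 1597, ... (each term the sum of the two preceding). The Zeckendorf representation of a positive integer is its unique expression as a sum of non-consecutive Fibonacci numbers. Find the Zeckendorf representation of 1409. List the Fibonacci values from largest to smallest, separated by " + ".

987 + 377 + 34 + 8 + 3

Greedily peel off the largest Fibonacci term at each step:
1409 − 987 = 422
422 − 377 = 45
45 − 34 = 11
11 − 8 = 3
3 − 3 = 0
So 1409 = 987 + 377 + 34 + 8 + 3, with no two terms consecutive in the sequence.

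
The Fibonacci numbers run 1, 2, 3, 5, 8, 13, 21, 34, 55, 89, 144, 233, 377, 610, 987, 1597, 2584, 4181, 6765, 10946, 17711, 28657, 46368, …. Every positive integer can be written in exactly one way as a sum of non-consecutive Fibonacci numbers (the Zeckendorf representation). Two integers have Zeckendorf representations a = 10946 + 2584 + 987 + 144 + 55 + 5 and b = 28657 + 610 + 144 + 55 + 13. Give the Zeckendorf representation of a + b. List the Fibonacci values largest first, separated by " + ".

28657 + 10946 + 4181 + 377 + 34 + 5

The two numbers are 14721 and 29479, so their sum is 44200.
Repeatedly subtract the largest Fibonacci number that fits:
subtract 28657 from 44200: 15543 remains
subtract 10946 from 15543: 4597 remains
subtract 4181 from 4597: 416 remains
subtract 377 from 416: 39 remains
subtract 34 from 39: 5 remains
subtract 5 from 5: 0 remains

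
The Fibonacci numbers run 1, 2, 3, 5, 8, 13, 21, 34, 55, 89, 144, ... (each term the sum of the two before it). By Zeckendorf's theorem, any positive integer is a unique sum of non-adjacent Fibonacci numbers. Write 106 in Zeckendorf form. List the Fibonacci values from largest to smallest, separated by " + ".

largest Fibonacci ≤ 106 is 89; 106 − 89 = 17
largest Fibonacci ≤ 17 is 13; 17 − 13 = 4
largest Fibonacci ≤ 4 is 3; 4 − 3 = 1
largest Fibonacci ≤ 1 is 1; 1 − 1 = 0
So 106 = 89 + 13 + 3 + 1, with no two terms consecutive in the sequence.

89 + 13 + 3 + 1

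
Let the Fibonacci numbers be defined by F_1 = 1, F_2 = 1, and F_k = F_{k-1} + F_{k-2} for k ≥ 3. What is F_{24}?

Iterating the recurrence up to F_{18} = 2584 and F_{17} = 1597:
F_{19} = F_{18} + F_{17} = 2584 + 1597 = 4181
F_{20} = F_{19} + F_{18} = 4181 + 2584 = 6765
F_{21} = F_{20} + F_{19} = 6765 + 4181 = 10946
F_{22} = F_{21} + F_{20} = 10946 + 6765 = 17711
F_{23} = F_{22} + F_{21} = 17711 + 10946 = 28657
F_{24} = F_{23} + F_{22} = 28657 + 17711 = 46368

46368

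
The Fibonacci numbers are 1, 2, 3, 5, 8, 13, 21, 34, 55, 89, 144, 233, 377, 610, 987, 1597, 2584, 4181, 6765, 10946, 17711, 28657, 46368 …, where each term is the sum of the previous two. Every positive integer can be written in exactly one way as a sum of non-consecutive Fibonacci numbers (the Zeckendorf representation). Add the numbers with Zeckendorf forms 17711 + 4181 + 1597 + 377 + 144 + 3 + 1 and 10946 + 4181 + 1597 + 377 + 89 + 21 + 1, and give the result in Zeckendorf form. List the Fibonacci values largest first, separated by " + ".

The two numbers are 24014 and 17212, so their sum is 41226.
Greedy algorithm:
take 28657 (≤ 41226); 41226 − 28657 = 12569
take 10946 (≤ 12569); 12569 − 10946 = 1623
take 1597 (≤ 1623); 1623 − 1597 = 26
take 21 (≤ 26); 26 − 21 = 5
take 5 (≤ 5); 5 − 5 = 0

28657 + 10946 + 1597 + 21 + 5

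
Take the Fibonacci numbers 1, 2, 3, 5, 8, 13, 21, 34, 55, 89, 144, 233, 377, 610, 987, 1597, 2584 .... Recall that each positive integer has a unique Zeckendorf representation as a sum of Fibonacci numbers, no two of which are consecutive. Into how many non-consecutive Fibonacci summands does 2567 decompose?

1597 ≤ 2567 < 2584, so take 1597; remainder 970
610 ≤ 970 < 987, so take 610; remainder 360
233 ≤ 360 < 377, so take 233; remainder 127
89 ≤ 127 < 144, so take 89; remainder 38
34 ≤ 38 < 55, so take 34; remainder 4
3 ≤ 4 < 5, so take 3; remainder 1
1 ≤ 1 < 2, so take 1; remainder 0
2567 = 1597 + 610 + 233 + 89 + 34 + 3 + 1, which has 7 terms.

7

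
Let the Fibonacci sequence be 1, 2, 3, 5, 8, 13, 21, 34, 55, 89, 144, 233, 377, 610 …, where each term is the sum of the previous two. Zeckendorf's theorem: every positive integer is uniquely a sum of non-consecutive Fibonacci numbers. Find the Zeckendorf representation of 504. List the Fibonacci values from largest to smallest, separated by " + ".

377 + 89 + 34 + 3 + 1

377 ≤ 504 < 610, so take 377; remainder 127
89 ≤ 127 < 144, so take 89; remainder 38
34 ≤ 38 < 55, so take 34; remainder 4
3 ≤ 4 < 5, so take 3; remainder 1
1 ≤ 1 < 2, so take 1; remainder 0
So 504 = 377 + 89 + 34 + 3 + 1, with no two terms consecutive in the sequence.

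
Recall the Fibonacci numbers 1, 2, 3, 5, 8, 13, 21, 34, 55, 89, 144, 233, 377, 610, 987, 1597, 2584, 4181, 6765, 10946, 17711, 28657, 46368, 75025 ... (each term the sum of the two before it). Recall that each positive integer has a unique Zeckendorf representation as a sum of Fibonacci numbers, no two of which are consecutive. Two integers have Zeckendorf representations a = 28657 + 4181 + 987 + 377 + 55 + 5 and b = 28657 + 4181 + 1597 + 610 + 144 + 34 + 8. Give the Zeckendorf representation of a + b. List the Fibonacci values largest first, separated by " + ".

The two numbers are 34262 and 35231, so their sum is 69493.
69493 − 46368 = 23125
23125 − 17711 = 5414
5414 − 4181 = 1233
1233 − 987 = 246
246 − 233 = 13
13 − 13 = 0

46368 + 17711 + 4181 + 987 + 233 + 13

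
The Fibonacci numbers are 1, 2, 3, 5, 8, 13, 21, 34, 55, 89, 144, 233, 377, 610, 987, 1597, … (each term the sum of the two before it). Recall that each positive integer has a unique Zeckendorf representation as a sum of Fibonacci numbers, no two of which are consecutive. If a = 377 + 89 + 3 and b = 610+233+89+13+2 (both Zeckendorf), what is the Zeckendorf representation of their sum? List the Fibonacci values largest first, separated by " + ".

The two numbers are 469 and 947, so their sum is 1416.
Repeatedly subtract the largest Fibonacci number that fits:
subtract 987 from 1416: 429 remains
subtract 377 from 429: 52 remains
subtract 34 from 52: 18 remains
subtract 13 from 18: 5 remains
subtract 5 from 5: 0 remains

987 + 377 + 34 + 13 + 5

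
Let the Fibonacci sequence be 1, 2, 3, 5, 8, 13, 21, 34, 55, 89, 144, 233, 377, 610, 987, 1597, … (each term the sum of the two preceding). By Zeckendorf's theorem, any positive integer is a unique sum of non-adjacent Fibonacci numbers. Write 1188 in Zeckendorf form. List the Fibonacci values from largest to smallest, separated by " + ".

987 + 144 + 55 + 2

largest Fibonacci ≤ 1188 is 987; 1188 − 987 = 201
largest Fibonacci ≤ 201 is 144; 201 − 144 = 57
largest Fibonacci ≤ 57 is 55; 57 − 55 = 2
largest Fibonacci ≤ 2 is 2; 2 − 2 = 0
So 1188 = 987 + 144 + 55 + 2, with no two terms consecutive in the sequence.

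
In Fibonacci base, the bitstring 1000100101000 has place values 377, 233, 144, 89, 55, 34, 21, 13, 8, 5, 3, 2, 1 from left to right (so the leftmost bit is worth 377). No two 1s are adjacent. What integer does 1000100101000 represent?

450

Summing the place values of the 1 bits: 377 + 55 + 13 + 5 = 450.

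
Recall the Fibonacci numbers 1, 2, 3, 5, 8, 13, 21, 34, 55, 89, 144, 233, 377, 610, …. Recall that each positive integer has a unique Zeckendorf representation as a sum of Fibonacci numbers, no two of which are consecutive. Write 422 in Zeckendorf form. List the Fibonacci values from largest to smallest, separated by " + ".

422: greatest Fibonacci not exceeding it is 377, leaving 45
45: greatest Fibonacci not exceeding it is 34, leaving 11
11: greatest Fibonacci not exceeding it is 8, leaving 3
3: greatest Fibonacci not exceeding it is 3, leaving 0
So 422 = 377 + 34 + 8 + 3, with no two terms consecutive in the sequence.

377 + 34 + 8 + 3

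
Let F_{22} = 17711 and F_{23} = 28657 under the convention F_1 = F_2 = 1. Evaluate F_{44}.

701408733

By the doubling identity F_{2k} = F_k(2F_{k+1} − F_k): F_{44} = 17711·(2·28657 − 17711) = 17711·39603 = 701408733.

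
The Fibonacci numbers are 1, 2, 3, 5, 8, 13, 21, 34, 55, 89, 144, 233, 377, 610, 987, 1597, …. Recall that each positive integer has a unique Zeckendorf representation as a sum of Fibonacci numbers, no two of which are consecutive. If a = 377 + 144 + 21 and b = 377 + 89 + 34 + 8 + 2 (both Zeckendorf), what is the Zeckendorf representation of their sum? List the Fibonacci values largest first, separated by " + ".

The two numbers are 542 and 510, so their sum is 1052.
Greedily peel off the largest Fibonacci term at each step:
take 987 (≤ 1052); 1052 − 987 = 65
take 55 (≤ 65); 65 − 55 = 10
take 8 (≤ 10); 10 − 8 = 2
take 2 (≤ 2); 2 − 2 = 0

987 + 55 + 8 + 2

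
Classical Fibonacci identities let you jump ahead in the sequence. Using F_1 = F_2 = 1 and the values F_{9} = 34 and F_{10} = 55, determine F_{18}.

By the doubling identity F_{2k} = F_k(2F_{k+1} − F_k): F_{18} = 34·(2·55 − 34) = 34·76 = 2584.

2584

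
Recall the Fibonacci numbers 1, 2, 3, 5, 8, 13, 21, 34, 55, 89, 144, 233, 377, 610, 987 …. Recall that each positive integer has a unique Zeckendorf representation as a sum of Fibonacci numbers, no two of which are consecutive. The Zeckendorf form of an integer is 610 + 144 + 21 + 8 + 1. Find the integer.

610 + 144 + 21 + 8 + 1 = 784.

784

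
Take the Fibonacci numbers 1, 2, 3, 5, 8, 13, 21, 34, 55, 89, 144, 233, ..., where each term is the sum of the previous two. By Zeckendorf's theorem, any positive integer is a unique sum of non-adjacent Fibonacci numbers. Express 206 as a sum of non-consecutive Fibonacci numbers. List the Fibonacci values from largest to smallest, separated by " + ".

144 ≤ 206 < 233, so take 144; remainder 62
55 ≤ 62 < 89, so take 55; remainder 7
5 ≤ 7 < 8, so take 5; remainder 2
2 ≤ 2 < 3, so take 2; remainder 0
So 206 = 144 + 55 + 5 + 2, with no two terms consecutive in the sequence.

144 + 55 + 5 + 2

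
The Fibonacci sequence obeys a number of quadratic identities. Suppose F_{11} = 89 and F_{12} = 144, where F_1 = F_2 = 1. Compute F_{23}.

By F_{2k+1} = F_k² + F_{k+1}²: F_{23} = 89² + 144² = 7921 + 20736 = 28657.

28657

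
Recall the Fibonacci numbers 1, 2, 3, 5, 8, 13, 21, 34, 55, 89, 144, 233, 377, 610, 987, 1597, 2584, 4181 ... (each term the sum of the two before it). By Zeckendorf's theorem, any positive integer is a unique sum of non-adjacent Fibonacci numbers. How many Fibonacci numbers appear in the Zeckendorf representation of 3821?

Greedy algorithm:
3821: greatest Fibonacci not exceeding it is 2584, leaving 1237
1237: greatest Fibonacci not exceeding it is 987, leaving 250
250: greatest Fibonacci not exceeding it is 233, leaving 17
17: greatest Fibonacci not exceeding it is 13, leaving 4
4: greatest Fibonacci not exceeding it is 3, leaving 1
1: greatest Fibonacci not exceeding it is 1, leaving 0
3821 = 2584 + 987 + 233 + 13 + 3 + 1, which has 6 terms.

6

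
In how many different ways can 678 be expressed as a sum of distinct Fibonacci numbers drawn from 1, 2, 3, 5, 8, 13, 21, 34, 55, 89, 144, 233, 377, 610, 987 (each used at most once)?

Starting from the Zeckendorf form and repeatedly splitting a term F_k into F_{k−1} + F_{k−2} (when neither is already used) reaches every representation.
678 = 610+55+13 = 610+55+8+5 = 610+34+21+13 = 377+233+55+13 = 610+55+8+3+2 = … (13 more), for 18 in all.

18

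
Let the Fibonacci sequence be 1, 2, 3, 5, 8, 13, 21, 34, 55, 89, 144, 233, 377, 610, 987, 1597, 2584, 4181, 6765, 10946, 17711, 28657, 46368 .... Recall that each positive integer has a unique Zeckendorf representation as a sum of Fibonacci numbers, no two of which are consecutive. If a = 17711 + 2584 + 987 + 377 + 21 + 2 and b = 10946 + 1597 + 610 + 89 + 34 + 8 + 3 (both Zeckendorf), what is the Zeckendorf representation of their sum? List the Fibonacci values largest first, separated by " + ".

28657 + 4181 + 1597 + 377 + 144 + 13

The two numbers are 21682 and 13287, so their sum is 34969.
Greedy algorithm:
34969: greatest Fibonacci not exceeding it is 28657, leaving 6312
6312: greatest Fibonacci not exceeding it is 4181, leaving 2131
2131: greatest Fibonacci not exceeding it is 1597, leaving 534
534: greatest Fibonacci not exceeding it is 377, leaving 157
157: greatest Fibonacci not exceeding it is 144, leaving 13
13: greatest Fibonacci not exceeding it is 13, leaving 0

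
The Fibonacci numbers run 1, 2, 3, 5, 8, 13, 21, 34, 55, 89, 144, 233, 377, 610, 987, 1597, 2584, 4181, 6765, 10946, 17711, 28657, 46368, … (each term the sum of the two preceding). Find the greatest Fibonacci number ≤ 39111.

28657

28657 ≤ 39111 < 46368, so the largest Fibonacci number not exceeding 39111 is 28657.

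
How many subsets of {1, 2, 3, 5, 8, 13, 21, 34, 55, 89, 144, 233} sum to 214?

214 = 144+55+13+2 = 144+55+8+5+2 = 144+34+21+13+2 = 144+34+21+8+5+2 = 89+55+34+21+13+2 = … (1 more), for 6 in all.

6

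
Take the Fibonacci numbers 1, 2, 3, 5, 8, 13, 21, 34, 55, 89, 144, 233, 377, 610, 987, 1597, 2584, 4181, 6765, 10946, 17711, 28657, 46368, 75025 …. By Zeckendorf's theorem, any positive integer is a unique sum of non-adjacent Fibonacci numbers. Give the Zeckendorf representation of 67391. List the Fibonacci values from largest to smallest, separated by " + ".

46368 + 17711 + 2584 + 610 + 89 + 21 + 8

Repeatedly subtract the largest Fibonacci number that fits:
subtract 46368 from 67391: 21023 remains
subtract 17711 from 21023: 3312 remains
subtract 2584 from 3312: 728 remains
subtract 610 from 728: 118 remains
subtract 89 from 118: 29 remains
subtract 21 from 29: 8 remains
subtract 8 from 8: 0 remains
So 67391 = 46368 + 17711 + 2584 + 610 + 89 + 21 + 8, with no two terms consecutive in the sequence.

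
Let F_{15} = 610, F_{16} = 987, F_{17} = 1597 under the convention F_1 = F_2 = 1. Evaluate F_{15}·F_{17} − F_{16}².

610·1597 − 987² = 974170 − 974169 = 1. (Cassini's identity: F_{k−1}F_{k+1} − F_k² = (−1)^k.)

1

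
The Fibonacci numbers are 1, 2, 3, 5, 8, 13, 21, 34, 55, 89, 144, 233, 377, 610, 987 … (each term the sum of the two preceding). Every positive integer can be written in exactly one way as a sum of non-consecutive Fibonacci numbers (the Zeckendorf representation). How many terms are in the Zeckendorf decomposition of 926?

6

largest Fibonacci ≤ 926 is 610; 926 − 610 = 316
largest Fibonacci ≤ 316 is 233; 316 − 233 = 83
largest Fibonacci ≤ 83 is 55; 83 − 55 = 28
largest Fibonacci ≤ 28 is 21; 28 − 21 = 7
largest Fibonacci ≤ 7 is 5; 7 − 5 = 2
largest Fibonacci ≤ 2 is 2; 2 − 2 = 0
926 = 610 + 233 + 55 + 21 + 5 + 2, which has 6 terms.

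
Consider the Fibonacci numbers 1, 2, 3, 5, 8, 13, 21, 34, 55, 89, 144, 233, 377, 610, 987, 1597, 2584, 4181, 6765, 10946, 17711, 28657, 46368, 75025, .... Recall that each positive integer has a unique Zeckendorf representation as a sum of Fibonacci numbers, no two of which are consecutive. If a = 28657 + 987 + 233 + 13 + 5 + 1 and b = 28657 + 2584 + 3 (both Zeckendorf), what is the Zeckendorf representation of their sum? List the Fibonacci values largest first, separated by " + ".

The two numbers are 29896 and 31244, so their sum is 61140.
largest Fibonacci ≤ 61140 is 46368; 61140 − 46368 = 14772
largest Fibonacci ≤ 14772 is 10946; 14772 − 10946 = 3826
largest Fibonacci ≤ 3826 is 2584; 3826 − 2584 = 1242
largest Fibonacci ≤ 1242 is 987; 1242 − 987 = 255
largest Fibonacci ≤ 255 is 233; 255 − 233 = 22
largest Fibonacci ≤ 22 is 21; 22 − 21 = 1
largest Fibonacci ≤ 1 is 1; 1 − 1 = 0

46368 + 10946 + 2584 + 987 + 233 + 21 + 1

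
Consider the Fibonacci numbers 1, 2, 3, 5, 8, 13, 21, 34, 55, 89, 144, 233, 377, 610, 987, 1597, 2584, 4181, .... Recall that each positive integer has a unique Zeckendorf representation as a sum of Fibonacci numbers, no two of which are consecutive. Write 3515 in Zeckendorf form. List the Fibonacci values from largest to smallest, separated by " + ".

2584 + 610 + 233 + 55 + 21 + 8 + 3 + 1

largest Fibonacci ≤ 3515 is 2584; 3515 − 2584 = 931
largest Fibonacci ≤ 931 is 610; 931 − 610 = 321
largest Fibonacci ≤ 321 is 233; 321 − 233 = 88
largest Fibonacci ≤ 88 is 55; 88 − 55 = 33
largest Fibonacci ≤ 33 is 21; 33 − 21 = 12
largest Fibonacci ≤ 12 is 8; 12 − 8 = 4
largest Fibonacci ≤ 4 is 3; 4 − 3 = 1
largest Fibonacci ≤ 1 is 1; 1 − 1 = 0
So 3515 = 2584 + 610 + 233 + 55 + 21 + 8 + 3 + 1, with no two terms consecutive in the sequence.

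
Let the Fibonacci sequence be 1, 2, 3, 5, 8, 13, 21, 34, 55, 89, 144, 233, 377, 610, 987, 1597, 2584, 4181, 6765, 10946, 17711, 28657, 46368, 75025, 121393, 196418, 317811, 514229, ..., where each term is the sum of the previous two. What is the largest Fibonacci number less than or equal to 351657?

317811 ≤ 351657 < 514229, so the largest Fibonacci number not exceeding 351657 is 317811.

317811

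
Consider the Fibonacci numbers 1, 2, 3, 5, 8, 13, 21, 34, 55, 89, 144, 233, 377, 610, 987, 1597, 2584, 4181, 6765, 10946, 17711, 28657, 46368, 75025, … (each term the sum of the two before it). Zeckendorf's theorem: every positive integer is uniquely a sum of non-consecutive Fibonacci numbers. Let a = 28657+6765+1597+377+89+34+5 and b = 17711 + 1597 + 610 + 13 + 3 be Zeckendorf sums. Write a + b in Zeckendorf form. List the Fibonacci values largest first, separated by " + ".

46368 + 10946 + 144

The two numbers are 37524 and 19934, so their sum is 57458.
largest Fibonacci ≤ 57458 is 46368; 57458 − 46368 = 11090
largest Fibonacci ≤ 11090 is 10946; 11090 − 10946 = 144
largest Fibonacci ≤ 144 is 144; 144 − 144 = 0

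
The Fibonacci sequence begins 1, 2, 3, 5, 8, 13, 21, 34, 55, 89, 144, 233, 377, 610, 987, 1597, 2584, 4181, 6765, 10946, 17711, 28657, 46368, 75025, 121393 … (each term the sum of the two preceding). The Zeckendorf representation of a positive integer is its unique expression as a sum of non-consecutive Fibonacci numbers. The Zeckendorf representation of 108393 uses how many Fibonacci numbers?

7

Greedy algorithm:
108393: greatest Fibonacci not exceeding it is 75025, leaving 33368
33368: greatest Fibonacci not exceeding it is 28657, leaving 4711
4711: greatest Fibonacci not exceeding it is 4181, leaving 530
530: greatest Fibonacci not exceeding it is 377, leaving 153
153: greatest Fibonacci not exceeding it is 144, leaving 9
9: greatest Fibonacci not exceeding it is 8, leaving 1
1: greatest Fibonacci not exceeding it is 1, leaving 0
108393 = 75025 + 28657 + 4181 + 377 + 144 + 8 + 1, which has 7 terms.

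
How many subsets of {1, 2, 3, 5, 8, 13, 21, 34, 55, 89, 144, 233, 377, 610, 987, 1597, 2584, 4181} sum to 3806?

15

Each representation comes from the Zeckendorf form by replacing some F_k with F_{k−1} + F_{k−2} where possible.
3806 = 2584+987+233+2 = 2584+987+144+89+2 = 2584+610+377+233+2 = 2584+987+144+55+34+2 = 2584+610+377+144+89+2 = … (10 more), for 15 in all.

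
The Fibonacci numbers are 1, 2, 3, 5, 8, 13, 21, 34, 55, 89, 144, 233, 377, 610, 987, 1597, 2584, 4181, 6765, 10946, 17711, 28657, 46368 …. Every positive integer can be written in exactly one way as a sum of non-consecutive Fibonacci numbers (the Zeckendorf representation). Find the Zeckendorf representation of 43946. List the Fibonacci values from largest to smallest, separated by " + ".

28657 + 10946 + 4181 + 144 + 13 + 5

subtract 28657 from 43946: 15289 remains
subtract 10946 from 15289: 4343 remains
subtract 4181 from 4343: 162 remains
subtract 144 from 162: 18 remains
subtract 13 from 18: 5 remains
subtract 5 from 5: 0 remains
So 43946 = 28657 + 10946 + 4181 + 144 + 13 + 5, with no two terms consecutive in the sequence.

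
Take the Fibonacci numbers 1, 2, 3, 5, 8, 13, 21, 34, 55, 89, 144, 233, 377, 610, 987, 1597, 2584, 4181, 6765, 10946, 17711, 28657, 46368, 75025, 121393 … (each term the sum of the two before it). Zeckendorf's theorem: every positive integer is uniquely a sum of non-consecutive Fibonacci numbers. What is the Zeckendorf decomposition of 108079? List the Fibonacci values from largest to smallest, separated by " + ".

take 75025 (≤ 108079); 108079 − 75025 = 33054
take 28657 (≤ 33054); 33054 − 28657 = 4397
take 4181 (≤ 4397); 4397 − 4181 = 216
take 144 (≤ 216); 216 − 144 = 72
take 55 (≤ 72); 72 − 55 = 17
take 13 (≤ 17); 17 − 13 = 4
take 3 (≤ 4); 4 − 3 = 1
take 1 (≤ 1); 1 − 1 = 0
So 108079 = 75025 + 28657 + 4181 + 144 + 55 + 13 + 3 + 1, with no two terms consecutive in the sequence.

75025 + 28657 + 4181 + 144 + 55 + 13 + 3 + 1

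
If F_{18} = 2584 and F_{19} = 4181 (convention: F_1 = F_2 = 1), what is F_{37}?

By F_{2k+1} = F_k² + F_{k+1}²: F_{37} = 2584² + 4181² = 6677056 + 17480761 = 24157817.

24157817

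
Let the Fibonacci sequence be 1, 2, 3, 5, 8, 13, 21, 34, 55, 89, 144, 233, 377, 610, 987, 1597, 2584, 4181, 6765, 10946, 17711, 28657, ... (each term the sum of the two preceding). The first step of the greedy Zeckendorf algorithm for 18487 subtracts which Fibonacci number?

17711

17711 ≤ 18487 < 28657, so the largest Fibonacci number not exceeding 18487 is 17711.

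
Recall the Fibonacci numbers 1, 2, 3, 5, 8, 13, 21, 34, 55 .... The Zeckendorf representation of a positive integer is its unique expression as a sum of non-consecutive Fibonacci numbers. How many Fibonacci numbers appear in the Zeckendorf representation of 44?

largest Fibonacci ≤ 44 is 34; 44 − 34 = 10
largest Fibonacci ≤ 10 is 8; 10 − 8 = 2
largest Fibonacci ≤ 2 is 2; 2 − 2 = 0
44 = 34 + 8 + 2, which has 3 terms.

3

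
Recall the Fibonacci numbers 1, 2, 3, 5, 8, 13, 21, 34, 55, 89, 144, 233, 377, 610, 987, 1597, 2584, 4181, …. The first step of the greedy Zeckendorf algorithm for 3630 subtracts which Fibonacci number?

2584

2584 ≤ 3630 < 4181, so the largest Fibonacci number not exceeding 3630 is 2584.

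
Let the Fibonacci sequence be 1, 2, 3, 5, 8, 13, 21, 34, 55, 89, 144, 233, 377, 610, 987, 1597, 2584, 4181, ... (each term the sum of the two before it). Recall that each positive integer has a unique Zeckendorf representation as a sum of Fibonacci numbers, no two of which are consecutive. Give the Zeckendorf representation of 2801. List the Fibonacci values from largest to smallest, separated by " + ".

take 2584 (≤ 2801); 2801 − 2584 = 217
take 144 (≤ 217); 217 − 144 = 73
take 55 (≤ 73); 73 − 55 = 18
take 13 (≤ 18); 18 − 13 = 5
take 5 (≤ 5); 5 − 5 = 0
So 2801 = 2584 + 144 + 55 + 13 + 5, with no two terms consecutive in the sequence.

2584 + 144 + 55 + 13 + 5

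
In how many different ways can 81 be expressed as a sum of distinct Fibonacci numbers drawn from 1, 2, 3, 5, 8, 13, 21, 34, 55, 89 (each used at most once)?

6

81 = 55+21+5 = 55+21+3+2 = 55+13+8+5 = 55+13+8+3+2 = … (2 more), for 6 in all.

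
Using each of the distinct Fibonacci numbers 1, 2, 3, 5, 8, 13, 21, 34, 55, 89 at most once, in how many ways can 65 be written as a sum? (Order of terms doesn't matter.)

Starting from the Zeckendorf form and repeatedly splitting a term F_k into F_{k−1} + F_{k−2} (when neither is already used) reaches every representation.
65 = 55+8+2 = 55+5+3+2 = 34+21+8+2 = 34+21+5+3+2 = 34+13+8+5+3+2 — 5 representations.

5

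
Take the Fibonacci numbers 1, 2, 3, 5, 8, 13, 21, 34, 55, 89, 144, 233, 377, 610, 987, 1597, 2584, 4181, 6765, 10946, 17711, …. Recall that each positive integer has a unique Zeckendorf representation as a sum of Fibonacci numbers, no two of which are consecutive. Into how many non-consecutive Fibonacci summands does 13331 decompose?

10946 ≤ 13331 < 17711, so take 10946; remainder 2385
1597 ≤ 2385 < 2584, so take 1597; remainder 788
610 ≤ 788 < 987, so take 610; remainder 178
144 ≤ 178 < 233, so take 144; remainder 34
34 ≤ 34 < 55, so take 34; remainder 0
13331 = 10946 + 1597 + 610 + 144 + 34, which has 5 terms.

5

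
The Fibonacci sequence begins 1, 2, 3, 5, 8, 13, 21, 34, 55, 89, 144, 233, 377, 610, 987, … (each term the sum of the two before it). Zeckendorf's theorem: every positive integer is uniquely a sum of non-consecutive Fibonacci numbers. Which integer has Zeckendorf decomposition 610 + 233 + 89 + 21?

610 + 233 + 89 + 21 = 953.

953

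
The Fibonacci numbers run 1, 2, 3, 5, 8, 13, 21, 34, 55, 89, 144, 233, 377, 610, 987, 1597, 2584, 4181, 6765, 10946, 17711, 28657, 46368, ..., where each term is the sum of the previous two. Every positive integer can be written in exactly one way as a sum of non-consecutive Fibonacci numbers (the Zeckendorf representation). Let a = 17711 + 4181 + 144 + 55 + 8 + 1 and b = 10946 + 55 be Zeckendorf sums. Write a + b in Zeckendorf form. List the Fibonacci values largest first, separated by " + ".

28657 + 4181 + 233 + 21 + 8 + 1

The two numbers are 22100 and 11001, so their sum is 33101.
Greedy algorithm:
33101 − 28657 = 4444
4444 − 4181 = 263
263 − 233 = 30
30 − 21 = 9
9 − 8 = 1
1 − 1 = 0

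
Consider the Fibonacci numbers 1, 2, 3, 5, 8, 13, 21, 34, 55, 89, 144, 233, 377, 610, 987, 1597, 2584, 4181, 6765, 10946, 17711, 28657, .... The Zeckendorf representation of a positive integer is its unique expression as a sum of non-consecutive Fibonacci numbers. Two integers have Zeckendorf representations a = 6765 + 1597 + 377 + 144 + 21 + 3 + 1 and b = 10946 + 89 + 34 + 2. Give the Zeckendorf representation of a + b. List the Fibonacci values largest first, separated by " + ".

17711 + 1597 + 610 + 55 + 5 + 1

The two numbers are 8908 and 11071, so their sum is 19979.
largest Fibonacci ≤ 19979 is 17711; 19979 − 17711 = 2268
largest Fibonacci ≤ 2268 is 1597; 2268 − 1597 = 671
largest Fibonacci ≤ 671 is 610; 671 − 610 = 61
largest Fibonacci ≤ 61 is 55; 61 − 55 = 6
largest Fibonacci ≤ 6 is 5; 6 − 5 = 1
largest Fibonacci ≤ 1 is 1; 1 − 1 = 0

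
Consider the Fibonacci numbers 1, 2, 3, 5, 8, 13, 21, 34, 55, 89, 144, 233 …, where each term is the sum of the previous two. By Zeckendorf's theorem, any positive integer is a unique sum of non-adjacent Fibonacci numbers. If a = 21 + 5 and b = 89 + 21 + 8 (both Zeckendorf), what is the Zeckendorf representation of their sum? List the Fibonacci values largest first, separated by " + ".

The two numbers are 26 and 118, so their sum is 144.
144 − 144 = 0

144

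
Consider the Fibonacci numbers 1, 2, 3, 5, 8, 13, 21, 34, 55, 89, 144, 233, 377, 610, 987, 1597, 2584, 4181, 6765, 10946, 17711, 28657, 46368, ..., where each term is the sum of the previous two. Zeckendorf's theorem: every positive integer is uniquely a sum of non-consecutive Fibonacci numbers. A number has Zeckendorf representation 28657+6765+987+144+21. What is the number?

36574

28657+6765+987+144+21 = 36574.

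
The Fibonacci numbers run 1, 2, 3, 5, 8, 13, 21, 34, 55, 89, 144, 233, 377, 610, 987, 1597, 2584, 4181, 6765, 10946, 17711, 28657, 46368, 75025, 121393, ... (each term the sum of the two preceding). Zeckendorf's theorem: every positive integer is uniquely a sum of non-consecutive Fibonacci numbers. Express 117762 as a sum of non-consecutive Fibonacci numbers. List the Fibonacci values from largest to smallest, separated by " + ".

75025 + 28657 + 10946 + 2584 + 377 + 144 + 21 + 8

Greedy algorithm:
117762 − 75025 = 42737
42737 − 28657 = 14080
14080 − 10946 = 3134
3134 − 2584 = 550
550 − 377 = 173
173 − 144 = 29
29 − 21 = 8
8 − 8 = 0
So 117762 = 75025 + 28657 + 10946 + 2584 + 377 + 144 + 21 + 8, with no two terms consecutive in the sequence.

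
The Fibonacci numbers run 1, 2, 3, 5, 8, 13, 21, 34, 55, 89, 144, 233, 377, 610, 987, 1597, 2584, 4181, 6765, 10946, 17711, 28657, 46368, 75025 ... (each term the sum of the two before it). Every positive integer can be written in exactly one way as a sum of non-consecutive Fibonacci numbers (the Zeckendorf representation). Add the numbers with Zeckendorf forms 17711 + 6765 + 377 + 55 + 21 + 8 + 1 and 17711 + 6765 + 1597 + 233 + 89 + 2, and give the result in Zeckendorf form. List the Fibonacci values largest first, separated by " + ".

46368 + 4181 + 610 + 144 + 21 + 8 + 3

The two numbers are 24938 and 26397, so their sum is 51335.
51335: greatest Fibonacci not exceeding it is 46368, leaving 4967
4967: greatest Fibonacci not exceeding it is 4181, leaving 786
786: greatest Fibonacci not exceeding it is 610, leaving 176
176: greatest Fibonacci not exceeding it is 144, leaving 32
32: greatest Fibonacci not exceeding it is 21, leaving 11
11: greatest Fibonacci not exceeding it is 8, leaving 3
3: greatest Fibonacci not exceeding it is 3, leaving 0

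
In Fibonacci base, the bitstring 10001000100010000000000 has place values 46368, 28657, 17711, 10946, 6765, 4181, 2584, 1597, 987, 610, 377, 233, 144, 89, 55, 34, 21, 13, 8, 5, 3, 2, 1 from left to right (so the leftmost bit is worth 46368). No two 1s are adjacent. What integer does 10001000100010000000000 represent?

Summing the place values of the 1 bits: 46368 + 6765 + 987 + 144 = 54264.

54264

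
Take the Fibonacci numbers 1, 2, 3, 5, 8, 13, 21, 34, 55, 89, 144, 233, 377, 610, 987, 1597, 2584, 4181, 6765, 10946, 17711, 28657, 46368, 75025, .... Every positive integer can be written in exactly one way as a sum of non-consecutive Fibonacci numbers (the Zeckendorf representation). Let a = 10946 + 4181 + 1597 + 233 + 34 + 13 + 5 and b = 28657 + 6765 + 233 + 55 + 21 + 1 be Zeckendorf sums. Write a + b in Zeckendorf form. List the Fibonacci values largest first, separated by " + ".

The two numbers are 17009 and 35732, so their sum is 52741.
46368 ≤ 52741 < 75025, so take 46368; remainder 6373
4181 ≤ 6373 < 6765, so take 4181; remainder 2192
1597 ≤ 2192 < 2584, so take 1597; remainder 595
377 ≤ 595 < 610, so take 377; remainder 218
144 ≤ 218 < 233, so take 144; remainder 74
55 ≤ 74 < 89, so take 55; remainder 19
13 ≤ 19 < 21, so take 13; remainder 6
5 ≤ 6 < 8, so take 5; remainder 1
1 ≤ 1 < 2, so take 1; remainder 0

46368 + 4181 + 1597 + 377 + 144 + 55 + 13 + 5 + 1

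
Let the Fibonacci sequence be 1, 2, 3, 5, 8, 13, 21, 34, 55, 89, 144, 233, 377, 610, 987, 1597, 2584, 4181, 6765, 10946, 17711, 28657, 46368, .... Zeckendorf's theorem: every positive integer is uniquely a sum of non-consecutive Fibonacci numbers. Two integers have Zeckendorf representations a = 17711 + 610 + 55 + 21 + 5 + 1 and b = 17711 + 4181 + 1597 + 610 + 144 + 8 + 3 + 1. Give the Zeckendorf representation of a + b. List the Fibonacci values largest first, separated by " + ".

The two numbers are 18403 and 24255, so their sum is 42658.
28657 ≤ 42658 < 46368, so take 28657; remainder 14001
10946 ≤ 14001 < 17711, so take 10946; remainder 3055
2584 ≤ 3055 < 4181, so take 2584; remainder 471
377 ≤ 471 < 610, so take 377; remainder 94
89 ≤ 94 < 144, so take 89; remainder 5
5 ≤ 5 < 8, so take 5; remainder 0

28657 + 10946 + 2584 + 377 + 89 + 5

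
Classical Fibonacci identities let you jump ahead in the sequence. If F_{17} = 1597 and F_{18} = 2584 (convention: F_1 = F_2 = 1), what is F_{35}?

By F_{2k+1} = F_k² + F_{k+1}²: F_{35} = 1597² + 2584² = 2550409 + 6677056 = 9227465.

9227465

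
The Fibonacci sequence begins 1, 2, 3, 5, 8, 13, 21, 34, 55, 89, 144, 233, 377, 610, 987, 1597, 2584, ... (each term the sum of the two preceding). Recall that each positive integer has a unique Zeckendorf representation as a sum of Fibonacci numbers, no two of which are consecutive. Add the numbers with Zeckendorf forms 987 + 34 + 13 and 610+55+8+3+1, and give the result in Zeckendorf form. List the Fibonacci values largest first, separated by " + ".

1597 + 89 + 21 + 3 + 1

The two numbers are 1034 and 677, so their sum is 1711.
Greedily peel off the largest Fibonacci term at each step:
take 1597 (≤ 1711); 1711 − 1597 = 114
take 89 (≤ 114); 114 − 89 = 25
take 21 (≤ 25); 25 − 21 = 4
take 3 (≤ 4); 4 − 3 = 1
take 1 (≤ 1); 1 − 1 = 0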